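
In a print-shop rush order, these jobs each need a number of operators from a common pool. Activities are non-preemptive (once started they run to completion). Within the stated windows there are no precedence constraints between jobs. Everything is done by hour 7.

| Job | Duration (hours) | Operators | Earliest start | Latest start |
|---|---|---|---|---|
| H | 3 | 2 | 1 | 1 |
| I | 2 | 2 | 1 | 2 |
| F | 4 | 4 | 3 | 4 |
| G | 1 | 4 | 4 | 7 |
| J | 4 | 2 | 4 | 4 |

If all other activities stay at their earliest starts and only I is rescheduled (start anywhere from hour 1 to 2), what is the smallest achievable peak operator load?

I@1: h1:4  h2:4  h3:6  h4:10  h5:6  h6:6  h7:2 → peak 10
I@2: h1:2  h2:4  h3:8  h4:10  h5:6  h6:6  h7:2 → peak 10
Best is I@1, peak 10.

10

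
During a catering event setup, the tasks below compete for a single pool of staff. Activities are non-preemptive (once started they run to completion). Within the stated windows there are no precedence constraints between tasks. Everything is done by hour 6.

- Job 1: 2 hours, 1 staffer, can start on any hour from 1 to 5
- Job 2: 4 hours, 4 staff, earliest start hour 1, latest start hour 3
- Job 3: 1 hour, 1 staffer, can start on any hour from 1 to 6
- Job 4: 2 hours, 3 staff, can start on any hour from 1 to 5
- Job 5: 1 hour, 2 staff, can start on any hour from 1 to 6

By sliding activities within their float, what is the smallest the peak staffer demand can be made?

Early-start (Job 1@1, Job 2@1, Job 3@1, Job 4@1, Job 5@1) gives peak 11: h1:11  h2:8  h3:4  h4:4  h5:0  h6:0.
Shift Job 3→3, Job 4→5, Job 5→5.
Schedule Job 1@1, Job 2@1, Job 3@3, Job 4@5, Job 5@5: h1:5  h2:5  h3:5  h4:4  h5:5  h6:3 — peak 5.
Total staffer-hours = 27 over 6 hours ⇒ peak ≥ ⌈27/6⌉ = 5, so 5 is optimal.

5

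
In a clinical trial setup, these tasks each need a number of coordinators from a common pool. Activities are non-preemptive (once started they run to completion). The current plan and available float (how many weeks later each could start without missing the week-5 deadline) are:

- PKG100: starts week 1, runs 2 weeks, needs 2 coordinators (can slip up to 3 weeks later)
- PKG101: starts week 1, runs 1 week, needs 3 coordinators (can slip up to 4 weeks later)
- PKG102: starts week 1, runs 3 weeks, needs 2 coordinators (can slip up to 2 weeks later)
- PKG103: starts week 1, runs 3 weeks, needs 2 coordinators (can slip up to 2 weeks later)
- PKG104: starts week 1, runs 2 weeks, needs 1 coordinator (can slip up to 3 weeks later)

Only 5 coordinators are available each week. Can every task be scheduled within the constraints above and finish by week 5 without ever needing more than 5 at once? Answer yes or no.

yes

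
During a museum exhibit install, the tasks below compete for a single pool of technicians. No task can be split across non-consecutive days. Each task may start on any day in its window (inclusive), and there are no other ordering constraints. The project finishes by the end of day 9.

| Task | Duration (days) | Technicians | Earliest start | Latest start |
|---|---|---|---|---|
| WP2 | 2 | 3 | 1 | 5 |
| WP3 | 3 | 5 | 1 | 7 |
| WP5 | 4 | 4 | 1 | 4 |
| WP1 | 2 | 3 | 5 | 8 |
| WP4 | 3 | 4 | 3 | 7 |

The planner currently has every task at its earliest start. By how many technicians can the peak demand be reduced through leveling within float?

Early-start peak: d1:12  d2:12  d3:13  d4:8  d5:7  d6:3  d7:0  d8:0  d9:0 ⇒ 13.
Leveled (WP2@1, WP3@1, WP5@4, WP1@5, WP4@7): d1:8  d2:8  d3:5  d4:4  d5:7  d6:7  d7:8  d8:4  d9:4 ⇒ 8.
Reduction 13 − 8 = 5.

5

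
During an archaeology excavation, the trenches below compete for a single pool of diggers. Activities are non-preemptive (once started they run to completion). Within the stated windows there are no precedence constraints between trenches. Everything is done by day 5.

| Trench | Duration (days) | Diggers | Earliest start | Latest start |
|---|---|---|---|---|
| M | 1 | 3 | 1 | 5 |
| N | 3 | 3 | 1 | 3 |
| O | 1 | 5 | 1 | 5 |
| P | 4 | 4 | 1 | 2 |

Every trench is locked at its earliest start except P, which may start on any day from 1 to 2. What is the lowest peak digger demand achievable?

11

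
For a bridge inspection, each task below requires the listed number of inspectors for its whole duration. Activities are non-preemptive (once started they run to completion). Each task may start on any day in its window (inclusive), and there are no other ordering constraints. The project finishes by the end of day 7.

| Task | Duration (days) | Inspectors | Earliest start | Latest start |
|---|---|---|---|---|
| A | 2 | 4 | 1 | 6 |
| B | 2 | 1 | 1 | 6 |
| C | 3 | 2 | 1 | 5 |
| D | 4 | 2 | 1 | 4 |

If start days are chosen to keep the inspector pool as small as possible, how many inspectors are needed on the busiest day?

Early-start (A@1, B@1, C@1, D@1) gives peak 9: d1:9  d2:9  d3:4  d4:2  d5:0  d6:0  d7:0.
Shift B→3, C→5, D→3.
Schedule A@1, B@3, C@5, D@3: d1:4  d2:4  d3:3  d4:3  d5:4  d6:4  d7:2 — peak 4.
Total inspector-days = 24 over 7 days ⇒ peak ≥ ⌈24/7⌉ = 4, so 4 is optimal.

4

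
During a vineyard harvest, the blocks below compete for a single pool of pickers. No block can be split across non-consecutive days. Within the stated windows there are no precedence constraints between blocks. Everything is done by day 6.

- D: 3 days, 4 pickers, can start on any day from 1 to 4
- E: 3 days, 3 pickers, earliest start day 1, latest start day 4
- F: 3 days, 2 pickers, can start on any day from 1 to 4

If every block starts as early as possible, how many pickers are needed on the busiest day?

Early-start schedule: D@1, E@1, F@1.
Load per day: day 1: 9, day 2: 9, day 3: 9, day 4: 0, day 5: 0, day 6: 0.
Peak is 9.

9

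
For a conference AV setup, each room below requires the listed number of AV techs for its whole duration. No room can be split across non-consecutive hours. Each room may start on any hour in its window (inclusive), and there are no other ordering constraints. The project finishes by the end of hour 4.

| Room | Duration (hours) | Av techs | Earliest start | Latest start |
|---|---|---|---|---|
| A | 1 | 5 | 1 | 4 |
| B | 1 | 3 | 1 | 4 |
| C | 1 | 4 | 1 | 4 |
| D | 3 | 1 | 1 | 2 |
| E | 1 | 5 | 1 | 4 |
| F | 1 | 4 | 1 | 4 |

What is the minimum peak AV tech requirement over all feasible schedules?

Early-start (A@1, B@1, C@1, D@1, E@1, F@1) gives peak 22: h1:22  h2:1  h3:1  h4:0.
Shift B→4, C→2, E→3, F→4.
Schedule A@1, B@4, C@2, D@1, E@3, F@4: h1:6  h2:5  h3:6  h4:7 — peak 7.

7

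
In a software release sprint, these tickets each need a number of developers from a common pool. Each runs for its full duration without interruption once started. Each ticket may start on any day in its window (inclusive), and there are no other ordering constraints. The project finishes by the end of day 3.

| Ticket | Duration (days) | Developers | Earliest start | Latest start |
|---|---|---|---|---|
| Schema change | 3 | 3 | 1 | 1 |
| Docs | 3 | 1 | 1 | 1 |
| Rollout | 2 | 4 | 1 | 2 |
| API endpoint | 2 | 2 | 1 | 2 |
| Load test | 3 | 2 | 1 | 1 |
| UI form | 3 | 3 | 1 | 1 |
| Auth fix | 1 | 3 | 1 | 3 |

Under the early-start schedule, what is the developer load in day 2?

15

At early start, day 2 has: Schema change, Docs, Rollout, API endpoint, Load test, UI form.
Demand: 3 + 1 + 4 + 2 + 2 + 3 = 15.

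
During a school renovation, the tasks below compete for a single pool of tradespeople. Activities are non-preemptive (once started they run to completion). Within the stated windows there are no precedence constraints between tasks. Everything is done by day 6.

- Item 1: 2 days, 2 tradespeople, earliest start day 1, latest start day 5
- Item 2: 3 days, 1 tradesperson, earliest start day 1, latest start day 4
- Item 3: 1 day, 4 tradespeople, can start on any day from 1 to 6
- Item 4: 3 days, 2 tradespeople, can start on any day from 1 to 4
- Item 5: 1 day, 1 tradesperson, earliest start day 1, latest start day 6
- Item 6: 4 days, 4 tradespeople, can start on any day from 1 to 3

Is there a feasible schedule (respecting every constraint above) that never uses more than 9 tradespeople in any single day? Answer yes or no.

yes

Schedule Item 1@1, Item 2@1, Item 3@1, Item 4@2, Item 5@2, Item 6@3: d1:7  d2:6  d3:7  d4:6  d5:4  d6:4 — peak 7 ≤ 9.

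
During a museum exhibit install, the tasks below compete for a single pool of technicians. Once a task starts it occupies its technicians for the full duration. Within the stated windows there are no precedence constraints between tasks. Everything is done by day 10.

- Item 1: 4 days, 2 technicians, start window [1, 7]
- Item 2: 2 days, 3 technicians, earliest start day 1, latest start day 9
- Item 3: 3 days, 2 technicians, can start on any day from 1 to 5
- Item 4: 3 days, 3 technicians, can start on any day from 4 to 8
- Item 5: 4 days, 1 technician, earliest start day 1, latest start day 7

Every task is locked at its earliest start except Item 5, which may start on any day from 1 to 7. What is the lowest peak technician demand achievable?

Item 5@1: d1:8  d2:8  d3:5  d4:6  d5:3  d6:3  d7:0  d8:0  d9:0  d10:0 → peak 8
Item 5@2: d1:7  d2:8  d3:5  d4:6  d5:4  d6:3  d7:0  d8:0  d9:0  d10:0 → peak 8
Item 5@3: d1:7  d2:7  d3:5  d4:6  d5:4  d6:4  d7:0  d8:0  d9:0  d10:0 → peak 7
Item 5@4: d1:7  d2:7  d3:4  d4:6  d5:4  d6:4  d7:1  d8:0  d9:0  d10:0 → peak 7
Item 5@5: d1:7  d2:7  d3:4  d4:5  d5:4  d6:4  d7:1  d8:1  d9:0  d10:0 → peak 7
Item 5@6: d1:7  d2:7  d3:4  d4:5  d5:3  d6:4  d7:1  d8:1  d9:1  d10:0 → peak 7
Item 5@7: d1:7  d2:7  d3:4  d4:5  d5:3  d6:3  d7:1  d8:1  d9:1  d10:1 → peak 7
Best is Item 5@3, peak 7.

7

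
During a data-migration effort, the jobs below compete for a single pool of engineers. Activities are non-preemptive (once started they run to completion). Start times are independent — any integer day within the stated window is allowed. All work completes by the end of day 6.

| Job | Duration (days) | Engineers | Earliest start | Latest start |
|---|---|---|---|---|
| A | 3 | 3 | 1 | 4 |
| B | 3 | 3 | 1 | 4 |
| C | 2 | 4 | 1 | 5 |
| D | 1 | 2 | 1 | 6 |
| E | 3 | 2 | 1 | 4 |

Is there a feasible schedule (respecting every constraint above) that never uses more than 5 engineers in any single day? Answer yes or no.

Total engineer-days = 34; over 6 days the average is 34/6 > 5, so some day must exceed 5.

no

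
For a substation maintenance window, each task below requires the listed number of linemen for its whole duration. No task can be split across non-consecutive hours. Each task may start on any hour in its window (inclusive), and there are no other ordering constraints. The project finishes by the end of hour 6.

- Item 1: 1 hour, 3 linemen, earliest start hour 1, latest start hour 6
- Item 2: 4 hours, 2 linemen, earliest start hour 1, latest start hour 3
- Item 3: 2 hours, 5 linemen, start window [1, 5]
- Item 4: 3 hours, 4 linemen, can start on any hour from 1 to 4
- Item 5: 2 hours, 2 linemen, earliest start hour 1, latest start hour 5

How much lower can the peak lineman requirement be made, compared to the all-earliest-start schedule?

Early-start peak: h1:16  h2:13  h3:6  h4:2  h5:0  h6:0 ⇒ 16.
Leveled (Item 1@1, Item 2@1, Item 3@2, Item 4@4, Item 5@5): h1:5  h2:7  h3:7  h4:6  h5:6  h6:6 ⇒ 7.
Reduction 16 − 7 = 9.

9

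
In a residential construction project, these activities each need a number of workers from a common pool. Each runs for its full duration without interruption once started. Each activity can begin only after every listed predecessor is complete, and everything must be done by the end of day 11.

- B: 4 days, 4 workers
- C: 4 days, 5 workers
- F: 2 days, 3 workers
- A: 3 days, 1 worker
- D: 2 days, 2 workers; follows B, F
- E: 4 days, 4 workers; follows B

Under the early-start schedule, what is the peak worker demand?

Early-start schedule: B@1, C@1, F@1, A@1, D@5, E@5.
Load per day: day 1: 13, day 2: 13, day 3: 10, day 4: 9, day 5: 6, day 6: 6, day 7: 4, day 8: 4, day 9: 0, day 10: 0, day 11: 0.
Peak is 13.

13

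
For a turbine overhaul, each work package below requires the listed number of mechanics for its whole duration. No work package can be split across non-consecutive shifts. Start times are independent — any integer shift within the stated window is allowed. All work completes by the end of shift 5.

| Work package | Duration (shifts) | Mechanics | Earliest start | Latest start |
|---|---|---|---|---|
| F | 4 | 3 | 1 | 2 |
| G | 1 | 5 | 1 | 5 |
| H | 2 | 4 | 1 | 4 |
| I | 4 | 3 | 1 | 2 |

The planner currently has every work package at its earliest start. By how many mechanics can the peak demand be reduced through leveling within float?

Early-start peak: s1:15  s2:10  s3:6  s4:6  s5:0 ⇒ 15.
Leveled (F@1, G@1, H@2, I@2): s1:8  s2:10  s3:10  s4:6  s5:3 ⇒ 10.
Reduction 15 − 10 = 5.

5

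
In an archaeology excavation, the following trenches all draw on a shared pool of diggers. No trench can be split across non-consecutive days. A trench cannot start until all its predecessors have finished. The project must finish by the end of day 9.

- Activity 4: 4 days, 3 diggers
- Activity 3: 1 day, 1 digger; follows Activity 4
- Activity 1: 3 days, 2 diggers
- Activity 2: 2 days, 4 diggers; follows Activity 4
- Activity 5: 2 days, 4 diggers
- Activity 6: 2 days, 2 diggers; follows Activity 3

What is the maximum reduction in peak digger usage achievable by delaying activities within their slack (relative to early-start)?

Early-start peak: d1:9  d2:9  d3:5  d4:3  d5:5  d6:6  d7:2  d8:0  d9:0 ⇒ 9.
Leveled (Activity 4@1, Activity 3@5, Activity 1@1, Activity 2@5, Activity 5@7, Activity 6@6): d1:5  d2:5  d3:5  d4:3  d5:5  d6:6  d7:6  d8:4  d9:0 ⇒ 6.
Reduction 9 − 6 = 3.

3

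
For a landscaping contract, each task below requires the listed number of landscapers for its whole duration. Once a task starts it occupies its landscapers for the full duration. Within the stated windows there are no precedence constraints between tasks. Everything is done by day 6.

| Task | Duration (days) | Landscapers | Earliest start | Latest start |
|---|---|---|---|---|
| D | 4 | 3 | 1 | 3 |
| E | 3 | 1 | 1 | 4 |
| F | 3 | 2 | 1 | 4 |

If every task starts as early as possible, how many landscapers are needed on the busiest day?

Early-start schedule: D@1, E@1, F@1.
Load per day: day 1: 6, day 2: 6, day 3: 6, day 4: 3, day 5: 0, day 6: 0.
Peak is 6.

6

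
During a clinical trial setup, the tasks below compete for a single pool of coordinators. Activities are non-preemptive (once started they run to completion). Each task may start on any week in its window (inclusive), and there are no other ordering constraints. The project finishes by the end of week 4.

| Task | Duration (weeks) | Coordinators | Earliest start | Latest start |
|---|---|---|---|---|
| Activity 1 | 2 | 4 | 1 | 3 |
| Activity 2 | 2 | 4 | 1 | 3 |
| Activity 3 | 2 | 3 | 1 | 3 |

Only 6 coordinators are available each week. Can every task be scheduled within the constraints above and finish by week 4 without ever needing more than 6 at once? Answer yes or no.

The minimum achievable peak is 7; 6 < 7, so no feasible schedule stays within the cap.

no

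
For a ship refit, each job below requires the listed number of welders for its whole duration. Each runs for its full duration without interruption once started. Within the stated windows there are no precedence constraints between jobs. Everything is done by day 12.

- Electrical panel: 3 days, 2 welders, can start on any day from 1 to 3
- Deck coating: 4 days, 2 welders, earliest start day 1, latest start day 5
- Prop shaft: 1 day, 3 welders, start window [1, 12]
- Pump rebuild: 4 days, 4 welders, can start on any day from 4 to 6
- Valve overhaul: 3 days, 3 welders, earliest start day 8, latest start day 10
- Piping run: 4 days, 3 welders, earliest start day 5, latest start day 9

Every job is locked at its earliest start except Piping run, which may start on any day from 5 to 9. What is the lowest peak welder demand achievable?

Piping run@5: d1:7  d2:4  d3:4  d4:6  d5:7  d6:7  d7:7  d8:6  d9:3  d10:3  d11:0  d12:0 → peak 7
Piping run@6: d1:7  d2:4  d3:4  d4:6  d5:4  d6:7  d7:7  d8:6  d9:6  d10:3  d11:0  d12:0 → peak 7
Piping run@7: d1:7  d2:4  d3:4  d4:6  d5:4  d6:4  d7:7  d8:6  d9:6  d10:6  d11:0  d12:0 → peak 7
Piping run@8: d1:7  d2:4  d3:4  d4:6  d5:4  d6:4  d7:4  d8:6  d9:6  d10:6  d11:3  d12:0 → peak 7
Piping run@9: d1:7  d2:4  d3:4  d4:6  d5:4  d6:4  d7:4  d8:3  d9:6  d10:6  d11:3  d12:3 → peak 7
Best is Piping run@5, peak 7.

7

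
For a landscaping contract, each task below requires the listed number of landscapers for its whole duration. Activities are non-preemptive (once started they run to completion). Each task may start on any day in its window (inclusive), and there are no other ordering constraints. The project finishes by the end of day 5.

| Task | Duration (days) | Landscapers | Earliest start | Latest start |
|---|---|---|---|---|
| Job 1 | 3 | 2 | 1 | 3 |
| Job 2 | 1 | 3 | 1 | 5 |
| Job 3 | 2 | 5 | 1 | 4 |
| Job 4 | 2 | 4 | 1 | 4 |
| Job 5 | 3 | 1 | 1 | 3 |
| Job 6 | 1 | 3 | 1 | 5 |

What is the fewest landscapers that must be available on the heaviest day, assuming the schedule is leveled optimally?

7

Early-start (Job 1@1, Job 2@1, Job 3@1, Job 4@1, Job 5@1, Job 6@1) gives peak 18: d1:18  d2:12  d3:3  d4:0  d5:0.
Shift Job 2→5, Job 4→3, Job 5→3, Job 6→5.
Schedule Job 1@1, Job 2@5, Job 3@1, Job 4@3, Job 5@3, Job 6@5: d1:7  d2:7  d3:7  d4:5  d5:7 — peak 7.
Total landscaper-days = 33 over 5 days ⇒ peak ≥ ⌈33/5⌉ = 7, so 7 is optimal.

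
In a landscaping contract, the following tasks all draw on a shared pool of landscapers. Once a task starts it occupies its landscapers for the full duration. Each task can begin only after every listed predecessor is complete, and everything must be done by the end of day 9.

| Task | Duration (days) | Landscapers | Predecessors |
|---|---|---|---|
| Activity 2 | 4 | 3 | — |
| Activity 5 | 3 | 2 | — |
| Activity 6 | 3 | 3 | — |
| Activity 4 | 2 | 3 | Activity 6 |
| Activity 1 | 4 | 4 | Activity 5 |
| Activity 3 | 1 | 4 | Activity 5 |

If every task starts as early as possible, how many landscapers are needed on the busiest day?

Early-start schedule: Activity 2@1, Activity 5@1, Activity 6@1, Activity 4@4, Activity 1@4, Activity 3@4.
Load per day: day 1: 8, day 2: 8, day 3: 8, day 4: 14, day 5: 7, day 6: 4, day 7: 4, day 8: 0, day 9: 0.
Peak is 14.

14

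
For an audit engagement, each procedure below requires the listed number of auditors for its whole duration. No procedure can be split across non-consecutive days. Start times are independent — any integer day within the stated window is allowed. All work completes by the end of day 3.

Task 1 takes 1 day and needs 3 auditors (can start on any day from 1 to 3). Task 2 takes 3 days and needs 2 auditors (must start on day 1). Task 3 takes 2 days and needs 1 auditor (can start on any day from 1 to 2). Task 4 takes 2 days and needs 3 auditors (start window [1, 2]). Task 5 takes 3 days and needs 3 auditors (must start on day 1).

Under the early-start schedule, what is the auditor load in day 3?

At early start, day 3 has: Task 2, Task 5.
Demand: 2 + 3 = 5.

5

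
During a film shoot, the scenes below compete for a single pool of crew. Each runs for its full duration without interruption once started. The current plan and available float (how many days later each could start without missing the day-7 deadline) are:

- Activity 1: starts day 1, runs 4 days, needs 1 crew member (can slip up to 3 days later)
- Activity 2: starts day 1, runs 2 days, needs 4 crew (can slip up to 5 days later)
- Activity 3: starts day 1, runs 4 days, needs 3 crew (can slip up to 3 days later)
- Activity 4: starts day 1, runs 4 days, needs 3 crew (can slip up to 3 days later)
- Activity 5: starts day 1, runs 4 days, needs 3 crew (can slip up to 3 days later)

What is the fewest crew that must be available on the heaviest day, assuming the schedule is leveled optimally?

Early-start (Activity 1@1, Activity 2@1, Activity 3@1, Activity 4@1, Activity 5@1) gives peak 14: d1:14  d2:14  d3:10  d4:10  d5:0  d6:0  d7:0.
Shift Activity 4→3, Activity 5→3.
Schedule Activity 1@1, Activity 2@1, Activity 3@1, Activity 4@3, Activity 5@3: d1:8  d2:8  d3:10  d4:10  d5:6  d6:6  d7:0 — peak 10.

10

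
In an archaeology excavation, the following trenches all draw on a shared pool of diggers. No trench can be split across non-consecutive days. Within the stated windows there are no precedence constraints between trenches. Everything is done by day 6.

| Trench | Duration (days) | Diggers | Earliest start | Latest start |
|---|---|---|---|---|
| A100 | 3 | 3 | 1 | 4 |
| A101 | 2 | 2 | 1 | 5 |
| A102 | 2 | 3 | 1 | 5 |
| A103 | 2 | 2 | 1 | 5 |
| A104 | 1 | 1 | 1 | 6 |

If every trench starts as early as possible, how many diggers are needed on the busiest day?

11

Early-start schedule: A100@1, A101@1, A102@1, A103@1, A104@1.
Load per day: day 1: 11, day 2: 10, day 3: 3, day 4: 0, day 5: 0, day 6: 0.
Peak is 11.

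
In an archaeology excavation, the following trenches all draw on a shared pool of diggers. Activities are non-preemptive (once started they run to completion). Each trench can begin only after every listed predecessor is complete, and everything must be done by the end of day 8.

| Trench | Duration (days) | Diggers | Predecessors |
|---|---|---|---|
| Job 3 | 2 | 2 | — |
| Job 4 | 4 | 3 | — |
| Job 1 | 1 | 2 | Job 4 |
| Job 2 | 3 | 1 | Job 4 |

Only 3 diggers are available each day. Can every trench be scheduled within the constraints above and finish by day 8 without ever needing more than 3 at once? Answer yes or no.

Schedule Job 3@5, Job 4@1, Job 1@7, Job 2@5: d1:3  d2:3  d3:3  d4:3  d5:3  d6:3  d7:3  d8:0 — peak 3 ≤ 3.

yes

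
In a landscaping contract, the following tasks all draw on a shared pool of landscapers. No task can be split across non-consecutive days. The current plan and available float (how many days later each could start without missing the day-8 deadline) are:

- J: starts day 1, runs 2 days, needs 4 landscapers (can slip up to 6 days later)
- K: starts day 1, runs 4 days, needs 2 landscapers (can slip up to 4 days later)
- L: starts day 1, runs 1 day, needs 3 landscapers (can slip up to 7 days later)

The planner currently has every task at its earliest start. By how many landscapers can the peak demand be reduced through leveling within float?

Early-start peak: d1:9  d2:6  d3:2  d4:2  d5:0  d6:0  d7:0  d8:0 ⇒ 9.
Leveled (J@1, K@3, L@7): d1:4  d2:4  d3:2  d4:2  d5:2  d6:2  d7:3  d8:0 ⇒ 4.
Reduction 9 − 4 = 5.

5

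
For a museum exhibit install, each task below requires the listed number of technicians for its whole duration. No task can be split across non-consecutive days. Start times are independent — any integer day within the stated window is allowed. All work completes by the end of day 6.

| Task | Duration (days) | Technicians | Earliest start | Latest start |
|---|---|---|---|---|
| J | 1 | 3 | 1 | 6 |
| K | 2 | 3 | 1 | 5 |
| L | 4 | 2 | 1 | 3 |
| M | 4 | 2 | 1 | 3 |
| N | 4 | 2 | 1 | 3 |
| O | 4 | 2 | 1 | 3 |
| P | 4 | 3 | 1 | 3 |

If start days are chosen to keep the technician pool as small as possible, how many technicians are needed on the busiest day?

11

Early-start (J@1, K@1, L@1, M@1, N@1, O@1, P@1) gives peak 17: d1:17  d2:14  d3:11  d4:11  d5:0  d6:0.
Shift N→2, O→2, P→3.
Schedule J@1, K@1, L@1, M@1, N@2, O@2, P@3: d1:10  d2:11  d3:11  d4:11  d5:7  d6:3 — peak 11.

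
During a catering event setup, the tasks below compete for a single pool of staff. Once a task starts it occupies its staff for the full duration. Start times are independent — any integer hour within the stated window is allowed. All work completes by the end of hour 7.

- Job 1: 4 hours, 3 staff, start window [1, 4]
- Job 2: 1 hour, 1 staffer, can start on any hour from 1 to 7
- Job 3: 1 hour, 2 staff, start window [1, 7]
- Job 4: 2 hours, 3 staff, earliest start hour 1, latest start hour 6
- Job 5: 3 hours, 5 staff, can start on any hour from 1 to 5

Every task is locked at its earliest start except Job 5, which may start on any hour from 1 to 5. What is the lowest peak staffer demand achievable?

9

Job 5@1: h1:14  h2:11  h3:8  h4:3  h5:0  h6:0  h7:0 → peak 14
Job 5@2: h1:9  h2:11  h3:8  h4:8  h5:0  h6:0  h7:0 → peak 11
Job 5@3: h1:9  h2:6  h3:8  h4:8  h5:5  h6:0  h7:0 → peak 9
Job 5@4: h1:9  h2:6  h3:3  h4:8  h5:5  h6:5  h7:0 → peak 9
Job 5@5: h1:9  h2:6  h3:3  h4:3  h5:5  h6:5  h7:5 → peak 9
Best is Job 5@3, peak 9.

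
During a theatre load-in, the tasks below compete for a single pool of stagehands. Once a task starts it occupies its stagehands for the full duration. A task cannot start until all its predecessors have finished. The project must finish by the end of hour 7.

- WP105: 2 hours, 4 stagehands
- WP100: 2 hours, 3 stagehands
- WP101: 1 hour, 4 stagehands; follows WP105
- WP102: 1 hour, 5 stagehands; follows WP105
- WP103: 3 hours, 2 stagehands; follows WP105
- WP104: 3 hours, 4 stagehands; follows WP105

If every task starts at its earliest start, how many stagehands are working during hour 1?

At early start, hour 1 has: WP105, WP100.
Demand: 4 + 3 = 7.

7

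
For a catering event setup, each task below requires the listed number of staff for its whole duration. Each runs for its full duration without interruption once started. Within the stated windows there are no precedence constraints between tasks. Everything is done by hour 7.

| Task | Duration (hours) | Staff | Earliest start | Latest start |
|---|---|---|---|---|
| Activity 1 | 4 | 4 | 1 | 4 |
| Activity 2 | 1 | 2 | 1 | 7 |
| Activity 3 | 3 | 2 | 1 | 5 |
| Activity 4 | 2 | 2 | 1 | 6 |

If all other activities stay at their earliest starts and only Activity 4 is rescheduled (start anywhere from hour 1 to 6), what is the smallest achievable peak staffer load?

Activity 4@1: h1:10  h2:8  h3:6  h4:4  h5:0  h6:0  h7:0 → peak 10
Activity 4@2: h1:8  h2:8  h3:8  h4:4  h5:0  h6:0  h7:0 → peak 8
Activity 4@3: h1:8  h2:6  h3:8  h4:6  h5:0  h6:0  h7:0 → peak 8
Activity 4@4: h1:8  h2:6  h3:6  h4:6  h5:2  h6:0  h7:0 → peak 8
Activity 4@5: h1:8  h2:6  h3:6  h4:4  h5:2  h6:2  h7:0 → peak 8
Activity 4@6: h1:8  h2:6  h3:6  h4:4  h5:0  h6:2  h7:2 → peak 8
Best is Activity 4@2, peak 8.

8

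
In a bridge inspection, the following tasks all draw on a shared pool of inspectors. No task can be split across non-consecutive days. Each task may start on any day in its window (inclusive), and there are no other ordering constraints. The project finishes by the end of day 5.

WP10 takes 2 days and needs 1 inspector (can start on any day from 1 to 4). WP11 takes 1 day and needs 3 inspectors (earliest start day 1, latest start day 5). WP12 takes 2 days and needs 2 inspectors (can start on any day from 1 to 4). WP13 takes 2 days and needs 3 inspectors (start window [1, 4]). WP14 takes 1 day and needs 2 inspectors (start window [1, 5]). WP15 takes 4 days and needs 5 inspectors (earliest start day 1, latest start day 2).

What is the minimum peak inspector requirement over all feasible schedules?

8

Early-start (WP10@1, WP11@1, WP12@1, WP13@1, WP14@1, WP15@1) gives peak 16: d1:16  d2:11  d3:5  d4:5  d5:0.
Shift WP13→3, WP15→2.
Schedule WP10@1, WP11@1, WP12@1, WP13@3, WP14@1, WP15@2: d1:8  d2:8  d3:8  d4:8  d5:5 — peak 8.
Total inspector-days = 37 over 5 days ⇒ peak ≥ ⌈37/5⌉ = 8, so 8 is optimal.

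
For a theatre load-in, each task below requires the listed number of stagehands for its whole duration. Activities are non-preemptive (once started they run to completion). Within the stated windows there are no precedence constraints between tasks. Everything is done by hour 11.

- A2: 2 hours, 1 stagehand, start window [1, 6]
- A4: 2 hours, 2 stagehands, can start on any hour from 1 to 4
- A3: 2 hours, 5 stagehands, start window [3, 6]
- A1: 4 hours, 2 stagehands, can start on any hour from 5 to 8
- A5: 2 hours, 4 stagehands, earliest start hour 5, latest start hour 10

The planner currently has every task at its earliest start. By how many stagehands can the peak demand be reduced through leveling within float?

1

Early-start peak: h1:3  h2:3  h3:5  h4:5  h5:6  h6:6  h7:2  h8:2  h9:0  h10:0  h11:0 ⇒ 6.
Leveled (A2@1, A4@1, A3@3, A1@5, A5@9): h1:3  h2:3  h3:5  h4:5  h5:2  h6:2  h7:2  h8:2  h9:4  h10:4  h11:0 ⇒ 5.
Reduction 6 − 5 = 1.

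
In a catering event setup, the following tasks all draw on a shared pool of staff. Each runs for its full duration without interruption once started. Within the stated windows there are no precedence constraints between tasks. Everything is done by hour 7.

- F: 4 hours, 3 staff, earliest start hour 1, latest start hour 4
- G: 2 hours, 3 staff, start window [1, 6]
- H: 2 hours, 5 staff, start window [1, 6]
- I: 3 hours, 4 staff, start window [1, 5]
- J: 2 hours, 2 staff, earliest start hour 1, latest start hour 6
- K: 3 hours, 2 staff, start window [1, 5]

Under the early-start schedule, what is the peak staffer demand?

Early-start schedule: F@1, G@1, H@1, I@1, J@1, K@1.
Load per hour: hour 1: 19, hour 2: 19, hour 3: 9, hour 4: 3, hour 5: 0, hour 6: 0, hour 7: 0.
Peak is 19.

19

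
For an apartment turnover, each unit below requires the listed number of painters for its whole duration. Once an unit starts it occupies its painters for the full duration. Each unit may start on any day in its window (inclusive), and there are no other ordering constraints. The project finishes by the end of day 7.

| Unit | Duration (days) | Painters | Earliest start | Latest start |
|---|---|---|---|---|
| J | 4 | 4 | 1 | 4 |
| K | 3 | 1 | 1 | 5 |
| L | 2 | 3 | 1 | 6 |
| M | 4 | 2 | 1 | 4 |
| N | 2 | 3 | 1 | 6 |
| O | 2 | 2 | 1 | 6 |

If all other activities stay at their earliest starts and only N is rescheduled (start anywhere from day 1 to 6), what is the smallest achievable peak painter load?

12

N@1: d1:15  d2:15  d3:7  d4:6  d5:0  d6:0  d7:0 → peak 15
N@2: d1:12  d2:15  d3:10  d4:6  d5:0  d6:0  d7:0 → peak 15
N@3: d1:12  d2:12  d3:10  d4:9  d5:0  d6:0  d7:0 → peak 12
N@4: d1:12  d2:12  d3:7  d4:9  d5:3  d6:0  d7:0 → peak 12
N@5: d1:12  d2:12  d3:7  d4:6  d5:3  d6:3  d7:0 → peak 12
N@6: d1:12  d2:12  d3:7  d4:6  d5:0  d6:3  d7:3 → peak 12
Best is N@3, peak 12.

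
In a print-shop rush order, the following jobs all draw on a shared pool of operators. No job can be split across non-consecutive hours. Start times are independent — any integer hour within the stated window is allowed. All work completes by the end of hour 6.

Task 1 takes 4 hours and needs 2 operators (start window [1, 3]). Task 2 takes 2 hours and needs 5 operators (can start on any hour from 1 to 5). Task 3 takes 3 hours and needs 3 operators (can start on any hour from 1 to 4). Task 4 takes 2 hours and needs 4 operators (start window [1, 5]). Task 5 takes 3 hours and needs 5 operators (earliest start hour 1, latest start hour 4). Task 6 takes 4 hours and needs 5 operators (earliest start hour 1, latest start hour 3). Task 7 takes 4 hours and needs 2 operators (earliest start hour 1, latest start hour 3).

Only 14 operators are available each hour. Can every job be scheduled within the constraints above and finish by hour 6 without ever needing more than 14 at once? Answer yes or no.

yes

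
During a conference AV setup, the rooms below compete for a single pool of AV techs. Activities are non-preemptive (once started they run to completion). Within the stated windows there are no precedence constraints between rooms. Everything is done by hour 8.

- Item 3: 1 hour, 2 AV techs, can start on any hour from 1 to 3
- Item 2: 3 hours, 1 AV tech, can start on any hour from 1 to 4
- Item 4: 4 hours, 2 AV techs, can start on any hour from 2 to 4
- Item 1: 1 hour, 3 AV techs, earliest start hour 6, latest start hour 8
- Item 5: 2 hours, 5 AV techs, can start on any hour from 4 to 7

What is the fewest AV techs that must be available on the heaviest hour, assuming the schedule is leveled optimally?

Early-start (Item 3@1, Item 2@1, Item 4@2, Item 1@6, Item 5@4) gives peak 7: h1:3  h2:3  h3:3  h4:7  h5:7  h6:3  h7:0  h8:0.
Shift Item 5→7.
Schedule Item 3@1, Item 2@1, Item 4@2, Item 1@6, Item 5@7: h1:3  h2:3  h3:3  h4:2  h5:2  h6:3  h7:5  h8:5 — peak 5.

5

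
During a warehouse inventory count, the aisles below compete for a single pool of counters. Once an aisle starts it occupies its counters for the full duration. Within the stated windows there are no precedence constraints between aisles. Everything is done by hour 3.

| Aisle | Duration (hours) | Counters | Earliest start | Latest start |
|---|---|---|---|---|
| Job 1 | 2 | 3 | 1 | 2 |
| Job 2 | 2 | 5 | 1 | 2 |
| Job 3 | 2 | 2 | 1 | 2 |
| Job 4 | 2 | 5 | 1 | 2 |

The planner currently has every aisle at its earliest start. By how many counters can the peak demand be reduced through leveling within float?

Early-start peak: h1:15  h2:15  h3:0 ⇒ 15.
Leveled (Job 1@1, Job 2@1, Job 3@1, Job 4@1): h1:15  h2:15  h3:0 ⇒ 15.
Reduction 15 − 15 = 0.

0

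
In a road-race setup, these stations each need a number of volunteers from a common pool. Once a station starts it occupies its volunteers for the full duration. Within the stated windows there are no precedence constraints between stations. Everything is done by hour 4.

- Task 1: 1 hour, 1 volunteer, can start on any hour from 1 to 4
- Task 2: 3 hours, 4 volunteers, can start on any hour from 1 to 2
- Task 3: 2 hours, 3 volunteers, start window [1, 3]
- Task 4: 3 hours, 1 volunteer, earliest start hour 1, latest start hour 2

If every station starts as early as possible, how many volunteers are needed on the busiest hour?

Early-start schedule: Task 1@1, Task 2@1, Task 3@1, Task 4@1.
Load per hour: hour 1: 9, hour 2: 8, hour 3: 5, hour 4: 0.
Peak is 9.

9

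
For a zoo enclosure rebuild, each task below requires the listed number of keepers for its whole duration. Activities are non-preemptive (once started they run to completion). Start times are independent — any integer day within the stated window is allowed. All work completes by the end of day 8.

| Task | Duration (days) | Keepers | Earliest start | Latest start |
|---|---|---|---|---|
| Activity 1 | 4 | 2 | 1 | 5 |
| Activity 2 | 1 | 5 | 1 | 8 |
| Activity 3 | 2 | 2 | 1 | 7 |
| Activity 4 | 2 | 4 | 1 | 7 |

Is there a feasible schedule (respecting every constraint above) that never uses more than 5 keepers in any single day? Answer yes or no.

yes

Schedule Activity 1@1, Activity 2@5, Activity 3@1, Activity 4@6: d1:4  d2:4  d3:2  d4:2  d5:5  d6:4  d7:4  d8:0 — peak 5 ≤ 5.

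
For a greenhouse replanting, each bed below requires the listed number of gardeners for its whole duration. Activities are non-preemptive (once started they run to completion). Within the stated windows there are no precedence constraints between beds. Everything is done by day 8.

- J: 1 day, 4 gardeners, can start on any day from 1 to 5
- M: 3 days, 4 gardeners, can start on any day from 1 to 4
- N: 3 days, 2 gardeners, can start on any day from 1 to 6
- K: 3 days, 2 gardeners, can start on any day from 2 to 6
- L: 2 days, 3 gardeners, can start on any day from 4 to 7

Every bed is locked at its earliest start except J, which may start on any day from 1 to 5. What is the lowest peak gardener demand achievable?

8

J@1: d1:10  d2:8  d3:8  d4:5  d5:3  d6:0  d7:0  d8:0 → peak 10
J@2: d1:6  d2:12  d3:8  d4:5  d5:3  d6:0  d7:0  d8:0 → peak 12
J@3: d1:6  d2:8  d3:12  d4:5  d5:3  d6:0  d7:0  d8:0 → peak 12
J@4: d1:6  d2:8  d3:8  d4:9  d5:3  d6:0  d7:0  d8:0 → peak 9
J@5: d1:6  d2:8  d3:8  d4:5  d5:7  d6:0  d7:0  d8:0 → peak 8
Best is J@5, peak 8.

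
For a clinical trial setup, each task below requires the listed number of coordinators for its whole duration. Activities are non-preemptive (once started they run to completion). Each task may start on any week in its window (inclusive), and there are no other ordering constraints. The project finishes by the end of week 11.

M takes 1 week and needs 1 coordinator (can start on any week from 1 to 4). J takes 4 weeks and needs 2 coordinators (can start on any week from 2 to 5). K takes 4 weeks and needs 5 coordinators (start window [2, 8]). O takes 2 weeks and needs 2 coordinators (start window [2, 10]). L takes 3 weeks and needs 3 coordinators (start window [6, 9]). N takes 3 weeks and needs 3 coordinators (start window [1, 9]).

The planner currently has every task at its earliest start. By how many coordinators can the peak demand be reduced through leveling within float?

5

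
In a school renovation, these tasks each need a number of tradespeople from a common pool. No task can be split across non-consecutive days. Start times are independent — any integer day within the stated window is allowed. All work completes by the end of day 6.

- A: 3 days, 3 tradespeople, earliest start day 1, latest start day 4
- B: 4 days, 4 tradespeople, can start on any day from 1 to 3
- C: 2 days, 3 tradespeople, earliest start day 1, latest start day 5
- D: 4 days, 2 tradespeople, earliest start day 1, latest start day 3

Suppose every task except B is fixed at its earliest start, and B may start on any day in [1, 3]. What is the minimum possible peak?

9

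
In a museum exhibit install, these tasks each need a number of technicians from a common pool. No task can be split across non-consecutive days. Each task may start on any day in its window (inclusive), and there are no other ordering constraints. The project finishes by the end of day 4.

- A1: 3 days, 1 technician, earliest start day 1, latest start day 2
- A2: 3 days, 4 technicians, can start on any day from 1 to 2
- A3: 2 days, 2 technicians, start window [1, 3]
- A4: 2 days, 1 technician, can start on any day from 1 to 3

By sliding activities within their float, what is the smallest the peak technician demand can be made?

7

Early-start (A1@1, A2@1, A3@1, A4@1) gives peak 8: d1:8  d2:8  d3:5  d4:0.
Shift A4→3.
Schedule A1@1, A2@1, A3@1, A4@3: d1:7  d2:7  d3:6  d4:1 — peak 7.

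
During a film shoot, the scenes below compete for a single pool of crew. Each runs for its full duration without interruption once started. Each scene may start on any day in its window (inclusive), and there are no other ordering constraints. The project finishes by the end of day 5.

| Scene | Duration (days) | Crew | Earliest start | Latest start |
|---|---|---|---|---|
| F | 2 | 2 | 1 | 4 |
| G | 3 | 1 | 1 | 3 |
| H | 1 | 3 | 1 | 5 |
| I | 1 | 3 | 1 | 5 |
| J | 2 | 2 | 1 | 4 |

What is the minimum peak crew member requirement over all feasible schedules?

4

Early-start (F@1, G@1, H@1, I@1, J@1) gives peak 11: d1:11  d2:5  d3:1  d4:0  d5:0.
Shift G→3, H→3, I→4.
Schedule F@1, G@3, H@3, I@4, J@1: d1:4  d2:4  d3:4  d4:4  d5:1 — peak 4.
Total crew member-days = 17 over 5 days ⇒ peak ≥ ⌈17/5⌉ = 4, so 4 is optimal.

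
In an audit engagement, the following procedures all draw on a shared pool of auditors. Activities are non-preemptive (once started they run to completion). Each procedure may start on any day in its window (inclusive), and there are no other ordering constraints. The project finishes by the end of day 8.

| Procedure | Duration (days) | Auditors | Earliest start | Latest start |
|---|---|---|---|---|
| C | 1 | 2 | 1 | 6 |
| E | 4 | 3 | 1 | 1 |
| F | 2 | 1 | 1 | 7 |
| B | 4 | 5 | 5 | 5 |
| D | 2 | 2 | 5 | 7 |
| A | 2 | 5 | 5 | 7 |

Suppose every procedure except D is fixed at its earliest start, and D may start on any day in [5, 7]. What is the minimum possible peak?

D@5: d1:6  d2:4  d3:3  d4:3  d5:12  d6:12  d7:5  d8:5 → peak 12
D@6: d1:6  d2:4  d3:3  d4:3  d5:10  d6:12  d7:7  d8:5 → peak 12
D@7: d1:6  d2:4  d3:3  d4:3  d5:10  d6:10  d7:7  d8:7 → peak 10
Best is D@7, peak 10.

10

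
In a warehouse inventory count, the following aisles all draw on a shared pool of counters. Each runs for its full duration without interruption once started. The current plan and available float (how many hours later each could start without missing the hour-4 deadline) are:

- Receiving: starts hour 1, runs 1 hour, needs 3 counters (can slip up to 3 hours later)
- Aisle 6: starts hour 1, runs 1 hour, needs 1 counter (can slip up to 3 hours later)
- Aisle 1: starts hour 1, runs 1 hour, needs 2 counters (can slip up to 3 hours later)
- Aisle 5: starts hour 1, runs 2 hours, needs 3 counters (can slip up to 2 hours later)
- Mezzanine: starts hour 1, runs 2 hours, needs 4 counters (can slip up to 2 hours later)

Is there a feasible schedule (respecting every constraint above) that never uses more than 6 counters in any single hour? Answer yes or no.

yes

Schedule Receiving@1, Aisle 6@2, Aisle 1@2, Aisle 5@1, Mezzanine@3: h1:6  h2:6  h3:4  h4:4 — peak 6 ≤ 6.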